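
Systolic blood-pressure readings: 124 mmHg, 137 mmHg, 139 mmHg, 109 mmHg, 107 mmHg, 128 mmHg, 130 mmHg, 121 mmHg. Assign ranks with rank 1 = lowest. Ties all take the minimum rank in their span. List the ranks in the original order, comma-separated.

4, 7, 8, 2, 1, 5, 6, 3

Sorted (ascending): 107, 109, 121, 124, 128, 130, 137, 139
No ties — each value takes its position as its rank.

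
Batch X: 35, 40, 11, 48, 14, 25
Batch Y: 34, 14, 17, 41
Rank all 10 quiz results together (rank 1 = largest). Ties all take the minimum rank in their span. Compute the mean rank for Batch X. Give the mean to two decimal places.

5.33

Sorted (descending): 48, 41, 40, 35, 34, 25, 17, 14, 14, 11
The 2 values of 14 occupy positions 8–9 → each gets rank 8.
Batch X values → pooled ranks: 35→4, 40→3, 11→10, 48→1, 14→8, 25→6
Mean rank = (4 + 3 + 10 + 1 + 8 + 6) / 6 = 5.33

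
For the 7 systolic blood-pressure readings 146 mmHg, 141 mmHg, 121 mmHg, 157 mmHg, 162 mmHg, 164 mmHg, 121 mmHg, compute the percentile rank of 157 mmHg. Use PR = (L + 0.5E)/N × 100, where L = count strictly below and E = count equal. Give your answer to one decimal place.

N = 7.
Strictly below 157: 4. Equal to 157: 1.
PR = (4 + 0.5·1)/7 × 100 = 64.3

64.3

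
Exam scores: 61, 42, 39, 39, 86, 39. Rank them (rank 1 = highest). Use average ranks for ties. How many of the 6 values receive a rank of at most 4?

Sorted (descending): 86, 61, 42, 39, 39, 39
The 3 values of 39 occupy positions 4–6 → average rank 5.
Ranks ≤ 4: {1, 2, 3} → 3 values.

3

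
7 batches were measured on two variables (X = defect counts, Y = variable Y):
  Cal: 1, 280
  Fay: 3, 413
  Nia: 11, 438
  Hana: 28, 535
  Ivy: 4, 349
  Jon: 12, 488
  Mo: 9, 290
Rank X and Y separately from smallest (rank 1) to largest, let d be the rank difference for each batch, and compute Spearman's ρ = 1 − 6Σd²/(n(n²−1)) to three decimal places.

0.857

Ranks of variable 1: 1, 2, 5, 7, 3, 6, 4
Ranks of variable 2: 1, 4, 5, 7, 3, 6, 2
d = r₁ − r₂: 0, -2, 0, 0, 0, 0, 2
d²: 0, 4, 0, 0, 0, 0, 4; Σd² = 8
ρ = 1 − 6·8/(7·48) = 1 − 48/336 = 0.857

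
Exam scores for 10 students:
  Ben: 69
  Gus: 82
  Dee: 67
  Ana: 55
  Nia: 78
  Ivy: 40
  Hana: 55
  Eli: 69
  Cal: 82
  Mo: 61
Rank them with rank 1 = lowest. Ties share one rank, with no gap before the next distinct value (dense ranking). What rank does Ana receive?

2

Sorted (ascending): 40, 55, 55, 61, 67, 69, 69, 78, 82, 82
The 2 values of 55 share dense rank 2.
The 2 values of 69 share dense rank 5.
The 2 values of 82 share dense rank 7.
Remaining distinct values take the next consecutive integers.
Ana has value 55 → rank 2.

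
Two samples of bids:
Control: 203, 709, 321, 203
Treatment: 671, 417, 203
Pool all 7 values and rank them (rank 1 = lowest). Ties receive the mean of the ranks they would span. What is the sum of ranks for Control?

15

Sorted (ascending): 203, 203, 203, 321, 417, 671, 709
The 3 values of 203 occupy positions 1–3 → average rank 2.
Control values → pooled ranks: 203→2, 709→7, 321→4, 203→2
Rank sum = 2 + 7 + 4 + 2 = 15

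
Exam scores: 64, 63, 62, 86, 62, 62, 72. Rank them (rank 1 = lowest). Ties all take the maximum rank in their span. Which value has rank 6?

Sorted (ascending): 62, 62, 62, 63, 64, 72, 86
The 3 values of 62 occupy positions 1–3 → each gets rank 3.
Rank 6 → value 72.

72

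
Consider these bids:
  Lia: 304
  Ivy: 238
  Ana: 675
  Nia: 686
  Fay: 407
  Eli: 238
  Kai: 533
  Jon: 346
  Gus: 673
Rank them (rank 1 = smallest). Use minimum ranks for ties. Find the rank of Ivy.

Sorted (ascending): 238, 238, 304, 346, 407, 533, 673, 675, 686
The 2 values of 238 occupy positions 1–2 → each gets rank 1.
Ivy has value 238 → rank 1.

1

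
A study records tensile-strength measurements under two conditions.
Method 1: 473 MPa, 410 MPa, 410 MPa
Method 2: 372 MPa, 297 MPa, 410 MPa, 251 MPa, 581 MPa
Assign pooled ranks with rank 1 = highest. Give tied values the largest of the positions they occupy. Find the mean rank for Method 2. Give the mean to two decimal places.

Sorted (descending): 581, 473, 410, 410, 410, 372, 297, 251
The 3 values of 410 occupy positions 3–5 → each gets rank 5.
Method 2 values → pooled ranks: 372→6, 297→7, 410→5, 251→8, 581→1
Mean rank = (6 + 7 + 5 + 8 + 1) / 5 = 5.40

5.40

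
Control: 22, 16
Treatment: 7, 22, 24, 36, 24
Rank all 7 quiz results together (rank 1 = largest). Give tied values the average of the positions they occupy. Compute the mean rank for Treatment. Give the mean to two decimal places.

Sorted (descending): 36, 24, 24, 22, 22, 16, 7
The 2 values of 24 occupy positions 2–3 → average rank (2+3)/2 = 2.5.
The 2 values of 22 occupy positions 4–5 → average rank (4+5)/2 = 4.5.
Treatment values → pooled ranks: 7→7, 22→4.5, 24→2.5, 36→1, 24→2.5
Mean rank = (7 + 4.5 + 2.5 + 1 + 2.5) / 5 = 3.50

3.50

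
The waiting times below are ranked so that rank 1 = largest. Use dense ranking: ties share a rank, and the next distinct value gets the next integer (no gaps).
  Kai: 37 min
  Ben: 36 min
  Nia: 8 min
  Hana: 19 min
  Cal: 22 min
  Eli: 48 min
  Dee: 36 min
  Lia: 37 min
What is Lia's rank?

Sorted (descending): 48, 37, 37, 36, 36, 22, 19, 8
The 2 values of 37 share dense rank 2.
The 2 values of 36 share dense rank 3.
Remaining distinct values take the next consecutive integers.
Lia has value 37 min → rank 2.

2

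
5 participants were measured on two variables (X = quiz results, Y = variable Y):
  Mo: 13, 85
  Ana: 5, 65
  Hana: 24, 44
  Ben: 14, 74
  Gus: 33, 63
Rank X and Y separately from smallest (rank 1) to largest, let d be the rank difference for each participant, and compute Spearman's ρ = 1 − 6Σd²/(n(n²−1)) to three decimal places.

Ranks of variable 1: 2, 1, 4, 3, 5
Ranks of variable 2: 5, 3, 1, 4, 2
d = r₁ − r₂: -3, -2, 3, -1, 3
d²: 9, 4, 9, 1, 9; Σd² = 32
ρ = 1 − 6·32/(5·24) = 1 − 192/120 = -0.600

-0.600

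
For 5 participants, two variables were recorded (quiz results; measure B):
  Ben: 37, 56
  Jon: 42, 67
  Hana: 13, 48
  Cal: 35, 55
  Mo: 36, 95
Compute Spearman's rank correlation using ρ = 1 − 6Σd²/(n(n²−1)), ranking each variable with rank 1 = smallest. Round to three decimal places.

Ranks of variable 1: 4, 5, 1, 2, 3
Ranks of variable 2: 3, 4, 1, 2, 5
d = r₁ − r₂: 1, 1, 0, 0, -2
d²: 1, 1, 0, 0, 4; Σd² = 6
ρ = 1 − 6·6/(5·24) = 1 − 36/120 = 0.700

0.700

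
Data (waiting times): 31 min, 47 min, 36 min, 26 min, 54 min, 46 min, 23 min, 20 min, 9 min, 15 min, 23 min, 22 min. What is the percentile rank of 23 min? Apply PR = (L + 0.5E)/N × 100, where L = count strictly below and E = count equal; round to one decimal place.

41.7

N = 12.
Strictly below 23: 4. Equal to 23: 2.
PR = (4 + 0.5·2)/12 × 100 = 41.7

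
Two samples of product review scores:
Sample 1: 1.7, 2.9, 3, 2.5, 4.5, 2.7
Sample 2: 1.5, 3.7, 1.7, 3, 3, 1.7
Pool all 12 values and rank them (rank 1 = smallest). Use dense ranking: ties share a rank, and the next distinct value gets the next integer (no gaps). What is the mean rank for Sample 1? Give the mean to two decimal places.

4.67

Sorted (ascending): 1.5, 1.7, 1.7, 1.7, 2.5, 2.7, 2.9, 3, 3, 3, 3.7, 4.5
The 3 values of 1.7 share dense rank 2.
The 3 values of 3 share dense rank 6.
Remaining distinct values take the next consecutive integers.
Sample 1 values → pooled ranks: 1.7→2, 2.9→5, 3→6, 2.5→3, 4.5→8, 2.7→4
Mean rank = (2 + 5 + 6 + 3 + 8 + 4) / 6 = 4.67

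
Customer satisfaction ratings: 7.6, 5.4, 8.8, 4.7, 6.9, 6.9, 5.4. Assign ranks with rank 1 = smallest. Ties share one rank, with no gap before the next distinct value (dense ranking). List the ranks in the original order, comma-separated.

4, 2, 5, 1, 3, 3, 2

Sorted (ascending): 4.7, 5.4, 5.4, 6.9, 6.9, 7.6, 8.8
The 2 values of 5.4 share dense rank 2.
The 2 values of 6.9 share dense rank 3.
Remaining distinct values take the next consecutive integers.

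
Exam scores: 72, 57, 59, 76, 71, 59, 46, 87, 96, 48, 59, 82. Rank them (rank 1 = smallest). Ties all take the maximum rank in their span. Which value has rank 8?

72

Sorted (ascending): 46, 48, 57, 59, 59, 59, 71, 72, 76, 82, 87, 96
The 3 values of 59 occupy positions 4–6 → each gets rank 6.
Rank 8 → value 72.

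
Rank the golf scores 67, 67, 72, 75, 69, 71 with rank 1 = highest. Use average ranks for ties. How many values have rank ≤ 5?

Sorted (descending): 75, 72, 71, 69, 67, 67
The 2 values of 67 occupy positions 5–6 → average rank (5+6)/2 = 5.5.
Ranks ≤ 5: {1, 2, 3, 4} → 4 values.

4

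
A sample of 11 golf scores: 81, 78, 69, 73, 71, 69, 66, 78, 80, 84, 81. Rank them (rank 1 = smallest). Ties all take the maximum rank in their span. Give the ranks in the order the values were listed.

Sorted (ascending): 66, 69, 69, 71, 73, 78, 78, 80, 81, 81, 84
The 2 values of 69 occupy positions 2–3 → each gets rank 3.
The 2 values of 78 occupy positions 6–7 → each gets rank 7.
The 2 values of 81 occupy positions 9–10 → each gets rank 10.

10, 7, 3, 5, 4, 3, 1, 7, 8, 11, 10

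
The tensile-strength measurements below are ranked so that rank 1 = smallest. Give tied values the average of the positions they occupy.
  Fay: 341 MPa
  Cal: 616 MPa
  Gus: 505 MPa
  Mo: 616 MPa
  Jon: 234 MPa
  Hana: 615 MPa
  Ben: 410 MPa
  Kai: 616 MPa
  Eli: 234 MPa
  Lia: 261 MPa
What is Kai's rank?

9

Sorted (ascending): 234, 234, 261, 341, 410, 505, 615, 616, 616, 616
The 2 values of 234 occupy positions 1–2 → average rank (1+2)/2 = 1.5.
The 3 values of 616 occupy positions 8–10 → average rank 9.
Kai has value 616 MPa → rank 9.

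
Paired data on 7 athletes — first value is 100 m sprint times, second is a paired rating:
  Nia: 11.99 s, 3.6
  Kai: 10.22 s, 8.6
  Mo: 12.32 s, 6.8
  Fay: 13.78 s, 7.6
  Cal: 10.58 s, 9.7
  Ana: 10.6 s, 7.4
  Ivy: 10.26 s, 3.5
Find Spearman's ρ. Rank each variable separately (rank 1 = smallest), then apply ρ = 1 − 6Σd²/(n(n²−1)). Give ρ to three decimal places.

Ranks of variable 1: 5, 1, 6, 7, 3, 4, 2
Ranks of variable 2: 2, 6, 3, 5, 7, 4, 1
d = r₁ − r₂: 3, -5, 3, 2, -4, 0, 1
d²: 9, 25, 9, 4, 16, 0, 1; Σd² = 64
ρ = 1 − 6·64/(7·48) = 1 − 384/336 = -0.143

-0.143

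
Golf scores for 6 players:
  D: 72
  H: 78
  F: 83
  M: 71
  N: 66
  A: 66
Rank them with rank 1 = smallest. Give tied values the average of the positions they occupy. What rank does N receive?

1.5

Sorted (ascending): 66, 66, 71, 72, 78, 83
The 2 values of 66 occupy positions 1–2 → average rank (1+2)/2 = 1.5.
N has value 66 → rank 1.5.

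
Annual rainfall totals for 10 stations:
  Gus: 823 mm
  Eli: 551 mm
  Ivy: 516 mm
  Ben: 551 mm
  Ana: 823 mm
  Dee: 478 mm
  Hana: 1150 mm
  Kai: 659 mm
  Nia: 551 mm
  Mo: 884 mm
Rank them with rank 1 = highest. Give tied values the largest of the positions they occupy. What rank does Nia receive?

Sorted (descending): 1150, 884, 823, 823, 659, 551, 551, 551, 516, 478
The 2 values of 823 occupy positions 3–4 → each gets rank 4.
The 3 values of 551 occupy positions 6–8 → each gets rank 8.
Nia has value 551 mm → rank 8.

8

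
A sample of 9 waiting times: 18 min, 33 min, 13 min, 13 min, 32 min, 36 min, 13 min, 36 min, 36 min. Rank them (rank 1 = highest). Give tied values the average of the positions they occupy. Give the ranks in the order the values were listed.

Sorted (descending): 36, 36, 36, 33, 32, 18, 13, 13, 13
The 3 values of 36 occupy positions 1–3 → average rank 2.
The 3 values of 13 occupy positions 7–9 → average rank 8.

6, 4, 8, 8, 5, 2, 8, 2, 2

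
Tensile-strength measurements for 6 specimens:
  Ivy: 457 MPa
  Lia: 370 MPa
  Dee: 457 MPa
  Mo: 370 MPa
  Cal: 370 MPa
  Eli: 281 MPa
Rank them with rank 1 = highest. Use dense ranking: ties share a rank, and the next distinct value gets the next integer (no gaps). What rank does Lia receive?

Sorted (descending): 457, 457, 370, 370, 370, 281
The 2 values of 457 share dense rank 1.
The 3 values of 370 share dense rank 2.
Remaining distinct values take the next consecutive integers.
Lia has value 370 MPa → rank 2.

2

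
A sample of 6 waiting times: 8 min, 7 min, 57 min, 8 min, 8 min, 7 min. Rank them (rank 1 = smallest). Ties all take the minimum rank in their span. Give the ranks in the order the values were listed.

3, 1, 6, 3, 3, 1

Sorted (ascending): 7, 7, 8, 8, 8, 57
The 2 values of 7 occupy positions 1–2 → each gets rank 1.
The 3 values of 8 occupy positions 3–5 → each gets rank 3.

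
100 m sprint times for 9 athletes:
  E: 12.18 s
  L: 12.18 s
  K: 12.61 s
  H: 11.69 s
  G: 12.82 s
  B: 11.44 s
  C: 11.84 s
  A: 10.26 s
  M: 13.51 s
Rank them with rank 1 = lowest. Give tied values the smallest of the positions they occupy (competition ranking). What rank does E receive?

5

Sorted (ascending): 10.26, 11.44, 11.69, 11.84, 12.18, 12.18, 12.61, 12.82, 13.51
The 2 values of 12.18 occupy positions 5–6 → each gets rank 5.
E has value 12.18 s → rank 5.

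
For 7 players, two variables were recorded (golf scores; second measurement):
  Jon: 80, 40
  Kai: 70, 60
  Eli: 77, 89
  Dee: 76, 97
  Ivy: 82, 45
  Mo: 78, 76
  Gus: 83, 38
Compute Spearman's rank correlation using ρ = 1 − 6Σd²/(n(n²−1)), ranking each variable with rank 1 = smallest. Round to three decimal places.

Ranks of variable 1: 5, 1, 3, 2, 6, 4, 7
Ranks of variable 2: 2, 4, 6, 7, 3, 5, 1
d = r₁ − r₂: 3, -3, -3, -5, 3, -1, 6
d²: 9, 9, 9, 25, 9, 1, 36; Σd² = 98
ρ = 1 − 6·98/(7·48) = 1 − 588/336 = -0.750

-0.750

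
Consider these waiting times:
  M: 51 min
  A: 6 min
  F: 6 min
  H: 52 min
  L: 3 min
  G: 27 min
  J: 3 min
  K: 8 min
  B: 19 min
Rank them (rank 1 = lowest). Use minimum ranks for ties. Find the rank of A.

3

Sorted (ascending): 3, 3, 6, 6, 8, 19, 27, 51, 52
The 2 values of 3 occupy positions 1–2 → each gets rank 1.
The 2 values of 6 occupy positions 3–4 → each gets rank 3.
A has value 6 min → rank 3.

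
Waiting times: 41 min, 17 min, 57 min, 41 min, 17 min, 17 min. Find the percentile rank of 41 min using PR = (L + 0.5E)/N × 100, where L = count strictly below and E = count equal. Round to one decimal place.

66.7

N = 6.
Strictly below 41: 3. Equal to 41: 2.
PR = (3 + 0.5·2)/6 × 100 = 66.7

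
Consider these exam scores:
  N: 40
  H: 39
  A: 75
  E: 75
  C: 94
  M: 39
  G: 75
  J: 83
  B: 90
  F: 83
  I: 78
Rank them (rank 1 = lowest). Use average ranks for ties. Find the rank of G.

5

Sorted (ascending): 39, 39, 40, 75, 75, 75, 78, 83, 83, 90, 94
The 2 values of 39 occupy positions 1–2 → average rank (1+2)/2 = 1.5.
The 3 values of 75 occupy positions 4–6 → average rank 5.
The 2 values of 83 occupy positions 8–9 → average rank (8+9)/2 = 8.5.
G has value 75 → rank 5.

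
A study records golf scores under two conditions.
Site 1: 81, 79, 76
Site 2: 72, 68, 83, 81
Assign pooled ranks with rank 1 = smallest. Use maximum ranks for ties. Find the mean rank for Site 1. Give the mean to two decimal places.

Sorted (ascending): 68, 72, 76, 79, 81, 81, 83
The 2 values of 81 occupy positions 5–6 → each gets rank 6.
Site 1 values → pooled ranks: 81→6, 79→4, 76→3
Mean rank = (6 + 4 + 3) / 3 = 4.33

4.33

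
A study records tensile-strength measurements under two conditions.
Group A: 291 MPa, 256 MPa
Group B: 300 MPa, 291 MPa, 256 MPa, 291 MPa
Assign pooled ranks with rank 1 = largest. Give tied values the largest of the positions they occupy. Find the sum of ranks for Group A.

10

Sorted (descending): 300, 291, 291, 291, 256, 256
The 3 values of 291 occupy positions 2–4 → each gets rank 4.
The 2 values of 256 occupy positions 5–6 → each gets rank 6.
Group A values → pooled ranks: 291→4, 256→6
Rank sum = 4 + 6 = 10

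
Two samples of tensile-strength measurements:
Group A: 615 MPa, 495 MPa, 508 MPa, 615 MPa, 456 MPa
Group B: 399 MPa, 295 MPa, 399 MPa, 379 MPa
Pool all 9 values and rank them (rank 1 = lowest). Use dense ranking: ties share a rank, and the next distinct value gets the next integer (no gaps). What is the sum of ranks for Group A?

29

Sorted (ascending): 295, 379, 399, 399, 456, 495, 508, 615, 615
The 2 values of 399 share dense rank 3.
The 2 values of 615 share dense rank 7.
Remaining distinct values take the next consecutive integers.
Group A values → pooled ranks: 615→7, 495→5, 508→6, 615→7, 456→4
Rank sum = 7 + 5 + 6 + 7 + 4 = 29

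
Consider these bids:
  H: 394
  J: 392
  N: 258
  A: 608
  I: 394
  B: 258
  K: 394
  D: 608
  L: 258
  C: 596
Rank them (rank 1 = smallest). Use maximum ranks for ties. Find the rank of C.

8

Sorted (ascending): 258, 258, 258, 392, 394, 394, 394, 596, 608, 608
The 3 values of 258 occupy positions 1–3 → each gets rank 3.
The 3 values of 394 occupy positions 5–7 → each gets rank 7.
The 2 values of 608 occupy positions 9–10 → each gets rank 10.
C has value 596 → rank 8.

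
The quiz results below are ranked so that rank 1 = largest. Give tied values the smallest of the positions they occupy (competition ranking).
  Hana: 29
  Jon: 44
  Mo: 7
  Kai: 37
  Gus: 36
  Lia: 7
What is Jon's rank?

1

Sorted (descending): 44, 37, 36, 29, 7, 7
The 2 values of 7 occupy positions 5–6 → each gets rank 5.
Jon has value 44 → rank 1.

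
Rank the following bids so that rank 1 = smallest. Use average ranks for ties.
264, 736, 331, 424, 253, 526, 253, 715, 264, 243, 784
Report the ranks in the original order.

Sorted (ascending): 243, 253, 253, 264, 264, 331, 424, 526, 715, 736, 784
The 2 values of 253 occupy positions 2–3 → average rank (2+3)/2 = 2.5.
The 2 values of 264 occupy positions 4–5 → average rank (4+5)/2 = 4.5.

4.5, 10, 6, 7, 2.5, 8, 2.5, 9, 4.5, 1, 11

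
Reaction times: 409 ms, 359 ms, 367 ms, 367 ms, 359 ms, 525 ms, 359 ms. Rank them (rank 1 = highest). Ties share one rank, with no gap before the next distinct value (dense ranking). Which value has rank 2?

409

Sorted (descending): 525, 409, 367, 367, 359, 359, 359
The 2 values of 367 share dense rank 3.
The 3 values of 359 share dense rank 4.
Remaining distinct values take the next consecutive integers.
Rank 2 → value 409.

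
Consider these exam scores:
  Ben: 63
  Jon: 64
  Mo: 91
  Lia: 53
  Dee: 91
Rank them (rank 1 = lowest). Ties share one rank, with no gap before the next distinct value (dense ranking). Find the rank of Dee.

4

Sorted (ascending): 53, 63, 64, 91, 91
The 2 values of 91 share dense rank 4.
Remaining distinct values take the next consecutive integers.
Dee has value 91 → rank 4.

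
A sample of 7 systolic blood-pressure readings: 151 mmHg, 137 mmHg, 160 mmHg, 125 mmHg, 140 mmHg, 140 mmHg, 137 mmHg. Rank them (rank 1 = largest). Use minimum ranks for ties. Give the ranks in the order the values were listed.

2, 5, 1, 7, 3, 3, 5

Sorted (descending): 160, 151, 140, 140, 137, 137, 125
The 2 values of 140 occupy positions 3–4 → each gets rank 3.
The 2 values of 137 occupy positions 5–6 → each gets rank 5.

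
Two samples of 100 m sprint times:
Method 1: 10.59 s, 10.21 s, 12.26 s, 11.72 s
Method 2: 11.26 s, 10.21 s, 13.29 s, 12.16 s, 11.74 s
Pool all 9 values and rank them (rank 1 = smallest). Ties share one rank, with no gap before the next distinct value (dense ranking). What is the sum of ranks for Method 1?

Sorted (ascending): 10.21, 10.21, 10.59, 11.26, 11.72, 11.74, 12.16, 12.26, 13.29
The 2 values of 10.21 share dense rank 1.
Remaining distinct values take the next consecutive integers.
Method 1 values → pooled ranks: 10.59→2, 10.21→1, 12.26→7, 11.72→4
Rank sum = 2 + 1 + 7 + 4 = 14

14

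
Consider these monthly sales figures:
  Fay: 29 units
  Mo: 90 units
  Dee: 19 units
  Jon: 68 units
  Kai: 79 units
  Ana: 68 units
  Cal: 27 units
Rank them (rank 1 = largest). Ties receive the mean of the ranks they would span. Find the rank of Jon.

Sorted (descending): 90, 79, 68, 68, 29, 27, 19
The 2 values of 68 occupy positions 3–4 → average rank (3+4)/2 = 3.5.
Jon has value 68 units → rank 3.5.

3.5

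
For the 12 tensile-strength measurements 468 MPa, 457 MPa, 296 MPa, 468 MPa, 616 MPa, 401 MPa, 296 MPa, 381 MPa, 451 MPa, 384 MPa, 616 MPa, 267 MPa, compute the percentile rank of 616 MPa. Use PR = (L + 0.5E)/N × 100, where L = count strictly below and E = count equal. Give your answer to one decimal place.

91.7

N = 12.
Strictly below 616: 10. Equal to 616: 2.
PR = (10 + 0.5·2)/12 × 100 = 91.7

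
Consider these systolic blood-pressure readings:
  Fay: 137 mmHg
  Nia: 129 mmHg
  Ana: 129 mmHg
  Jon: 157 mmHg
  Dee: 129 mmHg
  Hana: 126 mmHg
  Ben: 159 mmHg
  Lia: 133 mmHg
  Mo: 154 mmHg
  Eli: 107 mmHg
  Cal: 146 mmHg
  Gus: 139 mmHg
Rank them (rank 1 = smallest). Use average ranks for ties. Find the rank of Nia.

4

Sorted (ascending): 107, 126, 129, 129, 129, 133, 137, 139, 146, 154, 157, 159
The 3 values of 129 occupy positions 3–5 → average rank 4.
Nia has value 129 mmHg → rank 4.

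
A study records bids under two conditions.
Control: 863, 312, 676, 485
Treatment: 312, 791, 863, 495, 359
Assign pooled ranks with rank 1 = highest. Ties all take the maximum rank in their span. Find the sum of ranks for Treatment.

26

Sorted (descending): 863, 863, 791, 676, 495, 485, 359, 312, 312
The 2 values of 863 occupy positions 1–2 → each gets rank 2.
The 2 values of 312 occupy positions 8–9 → each gets rank 9.
Treatment values → pooled ranks: 312→9, 791→3, 863→2, 495→5, 359→7
Rank sum = 9 + 3 + 2 + 5 + 7 = 26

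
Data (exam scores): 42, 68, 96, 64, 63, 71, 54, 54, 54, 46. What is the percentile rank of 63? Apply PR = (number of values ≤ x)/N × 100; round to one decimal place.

N = 10.
Strictly below 63: 5. Equal to 63: 1.
PR = 6/10 × 100 = 60.0

60.0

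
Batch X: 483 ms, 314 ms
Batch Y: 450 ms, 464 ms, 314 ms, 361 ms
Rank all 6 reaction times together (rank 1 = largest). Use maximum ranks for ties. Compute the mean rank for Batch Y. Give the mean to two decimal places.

Sorted (descending): 483, 464, 450, 361, 314, 314
The 2 values of 314 occupy positions 5–6 → each gets rank 6.
Batch Y values → pooled ranks: 450→3, 464→2, 314→6, 361→4
Mean rank = (3 + 2 + 6 + 4) / 4 = 3.75

3.75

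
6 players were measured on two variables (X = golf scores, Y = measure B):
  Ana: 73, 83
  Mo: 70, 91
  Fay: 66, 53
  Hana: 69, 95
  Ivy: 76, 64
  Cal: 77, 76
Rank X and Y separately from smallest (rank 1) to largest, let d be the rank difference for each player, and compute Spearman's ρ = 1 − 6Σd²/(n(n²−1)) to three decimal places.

Ranks of variable 1: 4, 3, 1, 2, 5, 6
Ranks of variable 2: 4, 5, 1, 6, 2, 3
d = r₁ − r₂: 0, -2, 0, -4, 3, 3
d²: 0, 4, 0, 16, 9, 9; Σd² = 38
ρ = 1 − 6·38/(6·35) = 1 − 228/210 = -0.086

-0.086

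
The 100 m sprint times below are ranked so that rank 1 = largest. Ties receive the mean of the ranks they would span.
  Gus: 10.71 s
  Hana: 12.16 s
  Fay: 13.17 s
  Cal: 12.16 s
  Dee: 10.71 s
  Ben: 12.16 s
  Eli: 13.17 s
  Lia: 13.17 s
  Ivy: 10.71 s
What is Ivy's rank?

Sorted (descending): 13.17, 13.17, 13.17, 12.16, 12.16, 12.16, 10.71, 10.71, 10.71
The 3 values of 13.17 occupy positions 1–3 → average rank 2.
The 3 values of 12.16 occupy positions 4–6 → average rank 5.
The 3 values of 10.71 occupy positions 7–9 → average rank 8.
Ivy has value 10.71 s → rank 8.

8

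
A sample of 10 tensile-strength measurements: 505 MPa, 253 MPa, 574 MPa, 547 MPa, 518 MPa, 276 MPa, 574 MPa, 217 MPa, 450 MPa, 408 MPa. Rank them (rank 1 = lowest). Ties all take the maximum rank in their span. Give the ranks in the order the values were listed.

Sorted (ascending): 217, 253, 276, 408, 450, 505, 518, 547, 574, 574
The 2 values of 574 occupy positions 9–10 → each gets rank 10.

6, 2, 10, 8, 7, 3, 10, 1, 5, 4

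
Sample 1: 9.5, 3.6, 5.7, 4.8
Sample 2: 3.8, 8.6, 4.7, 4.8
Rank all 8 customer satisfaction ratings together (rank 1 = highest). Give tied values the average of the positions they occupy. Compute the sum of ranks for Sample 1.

16.5

Sorted (descending): 9.5, 8.6, 5.7, 4.8, 4.8, 4.7, 3.8, 3.6
The 2 values of 4.8 occupy positions 4–5 → average rank (4+5)/2 = 4.5.
Sample 1 values → pooled ranks: 9.5→1, 3.6→8, 5.7→3, 4.8→4.5
Rank sum = 1 + 8 + 3 + 4.5 = 16.5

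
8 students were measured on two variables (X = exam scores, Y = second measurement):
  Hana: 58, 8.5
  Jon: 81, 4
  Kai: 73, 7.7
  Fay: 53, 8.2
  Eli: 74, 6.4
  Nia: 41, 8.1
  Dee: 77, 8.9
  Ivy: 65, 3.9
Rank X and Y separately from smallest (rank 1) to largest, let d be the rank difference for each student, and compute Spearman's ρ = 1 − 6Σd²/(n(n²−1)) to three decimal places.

Ranks of variable 1: 3, 8, 5, 2, 6, 1, 7, 4
Ranks of variable 2: 7, 2, 4, 6, 3, 5, 8, 1
d = r₁ − r₂: -4, 6, 1, -4, 3, -4, -1, 3
d²: 16, 36, 1, 16, 9, 16, 1, 9; Σd² = 104
ρ = 1 − 6·104/(8·63) = 1 − 624/504 = -0.238

-0.238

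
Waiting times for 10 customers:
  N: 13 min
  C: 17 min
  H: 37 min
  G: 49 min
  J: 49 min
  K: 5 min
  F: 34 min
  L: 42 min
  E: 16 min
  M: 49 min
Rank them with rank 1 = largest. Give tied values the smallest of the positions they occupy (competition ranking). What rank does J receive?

1

Sorted (descending): 49, 49, 49, 42, 37, 34, 17, 16, 13, 5
The 3 values of 49 occupy positions 1–3 → each gets rank 1.
J has value 49 min → rank 1.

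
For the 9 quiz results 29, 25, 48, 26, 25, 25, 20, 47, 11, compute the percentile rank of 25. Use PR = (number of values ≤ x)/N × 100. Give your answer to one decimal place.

N = 9.
Strictly below 25: 2. Equal to 25: 3.
PR = 5/9 × 100 = 55.6

55.6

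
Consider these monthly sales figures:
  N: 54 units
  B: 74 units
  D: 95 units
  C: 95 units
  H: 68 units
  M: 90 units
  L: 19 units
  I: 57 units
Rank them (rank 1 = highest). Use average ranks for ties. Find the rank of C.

Sorted (descending): 95, 95, 90, 74, 68, 57, 54, 19
The 2 values of 95 occupy positions 1–2 → average rank (1+2)/2 = 1.5.
C has value 95 units → rank 1.5.

1.5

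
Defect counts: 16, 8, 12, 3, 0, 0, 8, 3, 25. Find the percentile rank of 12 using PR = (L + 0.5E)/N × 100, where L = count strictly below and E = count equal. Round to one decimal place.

N = 9.
Strictly below 12: 6. Equal to 12: 1.
PR = (6 + 0.5·1)/9 × 100 = 72.2

72.2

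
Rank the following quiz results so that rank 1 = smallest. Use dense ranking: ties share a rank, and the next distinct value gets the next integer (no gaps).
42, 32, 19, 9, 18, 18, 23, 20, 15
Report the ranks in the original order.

Sorted (ascending): 9, 15, 18, 18, 19, 20, 23, 32, 42
The 2 values of 18 share dense rank 3.
Remaining distinct values take the next consecutive integers.

8, 7, 4, 1, 3, 3, 6, 5, 2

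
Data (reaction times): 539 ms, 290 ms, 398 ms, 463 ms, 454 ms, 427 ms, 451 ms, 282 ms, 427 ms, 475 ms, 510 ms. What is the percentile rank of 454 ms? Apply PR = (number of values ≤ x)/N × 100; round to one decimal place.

63.6

N = 11.
Strictly below 454: 6. Equal to 454: 1.
PR = 7/11 × 100 = 63.6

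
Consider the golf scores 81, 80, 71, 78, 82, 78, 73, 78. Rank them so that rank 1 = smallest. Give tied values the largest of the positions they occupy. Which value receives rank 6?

80

Sorted (ascending): 71, 73, 78, 78, 78, 80, 81, 82
The 3 values of 78 occupy positions 3–5 → each gets rank 5.
Rank 6 → value 80.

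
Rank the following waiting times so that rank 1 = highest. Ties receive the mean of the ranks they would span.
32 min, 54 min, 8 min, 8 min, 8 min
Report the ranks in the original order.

2, 1, 4, 4, 4

Sorted (descending): 54, 32, 8, 8, 8
The 3 values of 8 occupy positions 3–5 → average rank 4.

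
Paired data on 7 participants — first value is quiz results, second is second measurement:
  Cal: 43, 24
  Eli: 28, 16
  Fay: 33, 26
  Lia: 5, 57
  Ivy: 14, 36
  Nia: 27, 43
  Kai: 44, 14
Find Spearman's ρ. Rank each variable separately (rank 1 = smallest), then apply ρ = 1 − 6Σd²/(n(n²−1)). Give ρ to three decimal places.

Ranks of variable 1: 6, 4, 5, 1, 2, 3, 7
Ranks of variable 2: 3, 2, 4, 7, 5, 6, 1
d = r₁ − r₂: 3, 2, 1, -6, -3, -3, 6
d²: 9, 4, 1, 36, 9, 9, 36; Σd² = 104
ρ = 1 − 6·104/(7·48) = 1 − 624/336 = -0.857

-0.857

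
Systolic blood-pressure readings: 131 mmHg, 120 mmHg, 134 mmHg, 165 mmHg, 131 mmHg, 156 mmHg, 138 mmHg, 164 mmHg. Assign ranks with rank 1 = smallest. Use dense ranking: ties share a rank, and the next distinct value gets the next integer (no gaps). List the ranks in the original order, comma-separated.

Sorted (ascending): 120, 131, 131, 134, 138, 156, 164, 165
The 2 values of 131 share dense rank 2.
Remaining distinct values take the next consecutive integers.

2, 1, 3, 7, 2, 5, 4, 6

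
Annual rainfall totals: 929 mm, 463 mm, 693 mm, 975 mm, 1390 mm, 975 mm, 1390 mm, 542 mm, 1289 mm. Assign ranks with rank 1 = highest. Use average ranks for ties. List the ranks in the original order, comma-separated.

Sorted (descending): 1390, 1390, 1289, 975, 975, 929, 693, 542, 463
The 2 values of 1390 occupy positions 1–2 → average rank (1+2)/2 = 1.5.
The 2 values of 975 occupy positions 4–5 → average rank (4+5)/2 = 4.5.

6, 9, 7, 4.5, 1.5, 4.5, 1.5, 8, 3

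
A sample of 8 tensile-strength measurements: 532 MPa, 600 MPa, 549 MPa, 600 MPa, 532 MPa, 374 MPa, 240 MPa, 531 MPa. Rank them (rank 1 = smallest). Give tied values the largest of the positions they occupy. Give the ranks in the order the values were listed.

Sorted (ascending): 240, 374, 531, 532, 532, 549, 600, 600
The 2 values of 532 occupy positions 4–5 → each gets rank 5.
The 2 values of 600 occupy positions 7–8 → each gets rank 8.

5, 8, 6, 8, 5, 2, 1, 3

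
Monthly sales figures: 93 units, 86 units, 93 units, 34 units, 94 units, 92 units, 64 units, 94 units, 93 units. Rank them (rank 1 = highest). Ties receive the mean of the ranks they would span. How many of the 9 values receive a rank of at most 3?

2

Sorted (descending): 94, 94, 93, 93, 93, 92, 86, 64, 34
The 2 values of 94 occupy positions 1–2 → average rank (1+2)/2 = 1.5.
The 3 values of 93 occupy positions 3–5 → average rank 4.
Ranks ≤ 3: {1.5, 1.5} → 2 values.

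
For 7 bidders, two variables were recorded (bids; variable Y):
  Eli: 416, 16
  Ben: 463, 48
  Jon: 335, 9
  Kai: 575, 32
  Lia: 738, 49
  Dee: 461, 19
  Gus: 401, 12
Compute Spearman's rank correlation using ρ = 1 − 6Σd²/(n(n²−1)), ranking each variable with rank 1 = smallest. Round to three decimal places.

Ranks of variable 1: 3, 5, 1, 6, 7, 4, 2
Ranks of variable 2: 3, 6, 1, 5, 7, 4, 2
d = r₁ − r₂: 0, -1, 0, 1, 0, 0, 0
d²: 0, 1, 0, 1, 0, 0, 0; Σd² = 2
ρ = 1 − 6·2/(7·48) = 1 − 12/336 = 0.964

0.964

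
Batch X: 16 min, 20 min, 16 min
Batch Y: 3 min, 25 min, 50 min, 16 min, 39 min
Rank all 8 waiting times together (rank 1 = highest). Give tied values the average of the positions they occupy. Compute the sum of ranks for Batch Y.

Sorted (descending): 50, 39, 25, 20, 16, 16, 16, 3
The 3 values of 16 occupy positions 5–7 → average rank 6.
Batch Y values → pooled ranks: 3→8, 25→3, 50→1, 16→6, 39→2
Rank sum = 8 + 3 + 1 + 6 + 2 = 20

20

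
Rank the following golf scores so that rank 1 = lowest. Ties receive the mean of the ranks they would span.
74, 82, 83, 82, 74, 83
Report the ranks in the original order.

1.5, 3.5, 5.5, 3.5, 1.5, 5.5

Sorted (ascending): 74, 74, 82, 82, 83, 83
The 2 values of 74 occupy positions 1–2 → average rank (1+2)/2 = 1.5.
The 2 values of 82 occupy positions 3–4 → average rank (3+4)/2 = 3.5.
The 2 values of 83 occupy positions 5–6 → average rank (5+6)/2 = 5.5.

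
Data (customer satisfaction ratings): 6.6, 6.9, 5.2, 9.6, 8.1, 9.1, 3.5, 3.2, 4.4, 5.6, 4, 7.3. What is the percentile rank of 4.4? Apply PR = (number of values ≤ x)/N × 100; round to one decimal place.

N = 12.
Strictly below 4.4: 3. Equal to 4.4: 1.
PR = 4/12 × 100 = 33.3

33.3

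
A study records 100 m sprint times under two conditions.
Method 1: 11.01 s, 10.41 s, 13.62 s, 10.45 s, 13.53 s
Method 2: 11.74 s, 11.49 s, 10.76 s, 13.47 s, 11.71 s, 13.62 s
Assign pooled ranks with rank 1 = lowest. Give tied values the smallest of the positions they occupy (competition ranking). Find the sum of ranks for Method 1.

Sorted (ascending): 10.41, 10.45, 10.76, 11.01, 11.49, 11.71, 11.74, 13.47, 13.53, 13.62, 13.62
The 2 values of 13.62 occupy positions 10–11 → each gets rank 10.
Method 1 values → pooled ranks: 11.01→4, 10.41→1, 13.62→10, 10.45→2, 13.53→9
Rank sum = 4 + 1 + 10 + 2 + 9 = 26

26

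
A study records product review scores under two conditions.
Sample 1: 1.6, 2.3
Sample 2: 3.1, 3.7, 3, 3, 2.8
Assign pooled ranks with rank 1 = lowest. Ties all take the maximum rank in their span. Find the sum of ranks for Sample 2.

Sorted (ascending): 1.6, 2.3, 2.8, 3, 3, 3.1, 3.7
The 2 values of 3 occupy positions 4–5 → each gets rank 5.
Sample 2 values → pooled ranks: 3.1→6, 3.7→7, 3→5, 3→5, 2.8→3
Rank sum = 6 + 7 + 5 + 5 + 3 = 26

26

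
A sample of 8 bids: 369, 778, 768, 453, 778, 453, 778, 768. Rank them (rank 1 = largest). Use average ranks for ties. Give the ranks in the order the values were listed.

Sorted (descending): 778, 778, 778, 768, 768, 453, 453, 369
The 3 values of 778 occupy positions 1–3 → average rank 2.
The 2 values of 768 occupy positions 4–5 → average rank (4+5)/2 = 4.5.
The 2 values of 453 occupy positions 6–7 → average rank (6+7)/2 = 6.5.

8, 2, 4.5, 6.5, 2, 6.5, 2, 4.5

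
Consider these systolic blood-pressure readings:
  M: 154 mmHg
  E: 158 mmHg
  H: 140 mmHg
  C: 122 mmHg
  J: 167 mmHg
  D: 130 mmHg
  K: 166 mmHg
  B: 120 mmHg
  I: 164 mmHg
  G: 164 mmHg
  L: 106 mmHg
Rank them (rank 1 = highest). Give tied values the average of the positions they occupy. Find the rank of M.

Sorted (descending): 167, 166, 164, 164, 158, 154, 140, 130, 122, 120, 106
The 2 values of 164 occupy positions 3–4 → average rank (3+4)/2 = 3.5.
M has value 154 mmHg → rank 6.

6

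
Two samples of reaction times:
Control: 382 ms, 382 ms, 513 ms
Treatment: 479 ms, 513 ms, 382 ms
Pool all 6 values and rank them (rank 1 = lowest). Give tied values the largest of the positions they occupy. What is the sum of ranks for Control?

12

Sorted (ascending): 382, 382, 382, 479, 513, 513
The 3 values of 382 occupy positions 1–3 → each gets rank 3.
The 2 values of 513 occupy positions 5–6 → each gets rank 6.
Control values → pooled ranks: 382→3, 382→3, 513→6
Rank sum = 3 + 3 + 6 = 12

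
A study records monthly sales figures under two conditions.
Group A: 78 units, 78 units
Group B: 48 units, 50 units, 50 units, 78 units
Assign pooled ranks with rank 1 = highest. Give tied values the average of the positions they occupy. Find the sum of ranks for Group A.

Sorted (descending): 78, 78, 78, 50, 50, 48
The 3 values of 78 occupy positions 1–3 → average rank 2.
The 2 values of 50 occupy positions 4–5 → average rank (4+5)/2 = 4.5.
Group A values → pooled ranks: 78→2, 78→2
Rank sum = 2 + 2 = 4

4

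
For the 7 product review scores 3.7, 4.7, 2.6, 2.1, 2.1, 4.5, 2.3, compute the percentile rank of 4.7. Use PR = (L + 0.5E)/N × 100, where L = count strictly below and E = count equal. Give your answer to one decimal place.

92.9

N = 7.
Strictly below 4.7: 6. Equal to 4.7: 1.
PR = (6 + 0.5·1)/7 × 100 = 92.9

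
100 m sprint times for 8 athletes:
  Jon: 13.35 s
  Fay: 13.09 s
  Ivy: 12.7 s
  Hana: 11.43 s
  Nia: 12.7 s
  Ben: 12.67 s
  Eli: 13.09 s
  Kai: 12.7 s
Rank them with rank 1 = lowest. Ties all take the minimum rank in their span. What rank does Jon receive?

8

Sorted (ascending): 11.43, 12.67, 12.7, 12.7, 12.7, 13.09, 13.09, 13.35
The 3 values of 12.7 occupy positions 3–5 → each gets rank 3.
The 2 values of 13.09 occupy positions 6–7 → each gets rank 6.
Jon has value 13.35 s → rank 8.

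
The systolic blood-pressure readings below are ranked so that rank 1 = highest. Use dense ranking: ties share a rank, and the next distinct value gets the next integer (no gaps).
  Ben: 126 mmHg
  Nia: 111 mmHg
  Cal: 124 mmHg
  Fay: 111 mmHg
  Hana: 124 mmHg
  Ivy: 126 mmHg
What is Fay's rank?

3

Sorted (descending): 126, 126, 124, 124, 111, 111
The 2 values of 126 share dense rank 1.
The 2 values of 124 share dense rank 2.
The 2 values of 111 share dense rank 3.
Fay has value 111 mmHg → rank 3.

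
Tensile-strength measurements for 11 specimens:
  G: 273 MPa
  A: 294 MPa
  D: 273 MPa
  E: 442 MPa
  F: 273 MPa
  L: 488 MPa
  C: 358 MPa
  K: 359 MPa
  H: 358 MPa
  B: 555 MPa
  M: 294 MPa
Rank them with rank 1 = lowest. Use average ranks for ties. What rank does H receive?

Sorted (ascending): 273, 273, 273, 294, 294, 358, 358, 359, 442, 488, 555
The 3 values of 273 occupy positions 1–3 → average rank 2.
The 2 values of 294 occupy positions 4–5 → average rank (4+5)/2 = 4.5.
The 2 values of 358 occupy positions 6–7 → average rank (6+7)/2 = 6.5.
H has value 358 MPa → rank 6.5.

6.5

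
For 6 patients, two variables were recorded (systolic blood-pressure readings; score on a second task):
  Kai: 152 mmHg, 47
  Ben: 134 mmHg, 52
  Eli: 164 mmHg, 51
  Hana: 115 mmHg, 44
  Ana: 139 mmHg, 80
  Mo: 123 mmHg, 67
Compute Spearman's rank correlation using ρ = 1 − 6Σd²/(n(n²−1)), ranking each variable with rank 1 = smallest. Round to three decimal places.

Ranks of variable 1: 5, 3, 6, 1, 4, 2
Ranks of variable 2: 2, 4, 3, 1, 6, 5
d = r₁ − r₂: 3, -1, 3, 0, -2, -3
d²: 9, 1, 9, 0, 4, 9; Σd² = 32
ρ = 1 − 6·32/(6·35) = 1 − 192/210 = 0.086

0.086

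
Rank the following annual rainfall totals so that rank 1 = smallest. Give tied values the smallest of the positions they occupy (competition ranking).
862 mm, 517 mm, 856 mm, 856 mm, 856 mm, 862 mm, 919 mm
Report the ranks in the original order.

Sorted (ascending): 517, 856, 856, 856, 862, 862, 919
The 3 values of 856 occupy positions 2–4 → each gets rank 2.
The 2 values of 862 occupy positions 5–6 → each gets rank 5.

5, 1, 2, 2, 2, 5, 7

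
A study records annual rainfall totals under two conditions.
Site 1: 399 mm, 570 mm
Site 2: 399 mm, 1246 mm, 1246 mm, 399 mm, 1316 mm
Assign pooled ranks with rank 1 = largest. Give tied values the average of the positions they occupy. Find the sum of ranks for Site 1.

Sorted (descending): 1316, 1246, 1246, 570, 399, 399, 399
The 2 values of 1246 occupy positions 2–3 → average rank (2+3)/2 = 2.5.
The 3 values of 399 occupy positions 5–7 → average rank 6.
Site 1 values → pooled ranks: 399→6, 570→4
Rank sum = 6 + 4 = 10

10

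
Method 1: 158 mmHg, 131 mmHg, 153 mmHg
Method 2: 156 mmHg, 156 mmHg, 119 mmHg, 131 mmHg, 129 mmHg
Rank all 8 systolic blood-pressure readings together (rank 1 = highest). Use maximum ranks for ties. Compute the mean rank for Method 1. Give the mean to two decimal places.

Sorted (descending): 158, 156, 156, 153, 131, 131, 129, 119
The 2 values of 156 occupy positions 2–3 → each gets rank 3.
The 2 values of 131 occupy positions 5–6 → each gets rank 6.
Method 1 values → pooled ranks: 158→1, 131→6, 153→4
Mean rank = (1 + 6 + 4) / 3 = 3.67

3.67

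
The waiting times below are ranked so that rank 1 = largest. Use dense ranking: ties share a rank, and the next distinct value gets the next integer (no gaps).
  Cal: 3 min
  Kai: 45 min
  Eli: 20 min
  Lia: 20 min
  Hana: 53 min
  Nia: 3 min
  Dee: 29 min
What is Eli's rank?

4

Sorted (descending): 53, 45, 29, 20, 20, 3, 3
The 2 values of 20 share dense rank 4.
The 2 values of 3 share dense rank 5.
Remaining distinct values take the next consecutive integers.
Eli has value 20 min → rank 4.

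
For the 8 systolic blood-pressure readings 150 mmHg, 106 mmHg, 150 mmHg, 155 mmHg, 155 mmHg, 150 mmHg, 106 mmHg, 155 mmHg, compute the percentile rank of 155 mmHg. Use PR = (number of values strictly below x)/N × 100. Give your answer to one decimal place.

N = 8.
Strictly below 155: 5. Equal to 155: 3.
PR = 5/8 × 100 = 62.5

62.5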